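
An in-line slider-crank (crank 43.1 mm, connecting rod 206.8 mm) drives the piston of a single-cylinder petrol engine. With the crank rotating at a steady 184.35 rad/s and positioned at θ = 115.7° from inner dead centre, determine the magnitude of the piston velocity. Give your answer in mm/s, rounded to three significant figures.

ω = 184.3 rad/s
For an in-line slider-crank, x = r cosθ + √(L² − r² sin²θ), so v = −rω sinθ·[1 + r cosθ/√(L² − r² sin²θ)].
With r = 0.0431 m, L = 0.2068 m, θ = 115.7°: √(L² − r² sin²θ) = 0.20312 m.
v = −0.0431·184.3·0.90108·[1 + 0.0431·-0.43366/0.20312] = -6.5007 m/s.
|v| = 6.5007 m/s = 6500.7 mm/s.

6500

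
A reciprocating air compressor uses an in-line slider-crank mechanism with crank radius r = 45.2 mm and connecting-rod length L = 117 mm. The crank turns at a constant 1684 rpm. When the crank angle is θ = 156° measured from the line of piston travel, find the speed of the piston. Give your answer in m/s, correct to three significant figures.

ω = 2π·1684/60 = 176.3 rad/s
For an in-line slider-crank, x = r cosθ + √(L² − r² sin²θ), so v = −rω sinθ·[1 + r cosθ/√(L² − r² sin²θ)].
With r = 0.0452 m, L = 0.117 m, θ = 156°: √(L² − r² sin²θ) = 0.11555 m.
v = −0.0452·176.3·0.40674·[1 + 0.0452·-0.91355/0.11555] = -2.0835 m/s.
|v| = 2.0835 m/s.

2.08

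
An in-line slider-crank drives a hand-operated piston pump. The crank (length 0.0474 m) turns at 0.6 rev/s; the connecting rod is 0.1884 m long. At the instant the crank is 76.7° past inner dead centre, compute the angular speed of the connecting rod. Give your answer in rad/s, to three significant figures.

ω = 3.77 rad/s (converted from 0.6 rev/s).
The rod makes angle φ with the slider axis where L sinφ = r sinθ; differentiating, L cosφ·φ̇ = r ω cosθ.
L cosφ = √(L² − r² sin²θ) = 0.18267 m.
|ω_rod| = r ω |cosθ| / √(L² − r² sin²θ) = 0.0474·3.77·0.23005/0.18267 = 0.22505 rad/s.

0.225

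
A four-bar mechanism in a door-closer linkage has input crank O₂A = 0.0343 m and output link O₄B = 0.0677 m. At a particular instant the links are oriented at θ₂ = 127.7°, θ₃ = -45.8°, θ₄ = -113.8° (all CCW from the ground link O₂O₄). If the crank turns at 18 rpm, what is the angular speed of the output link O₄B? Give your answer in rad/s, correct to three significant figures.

0.117

ω₂ = 1.885 rad/s (from 18 rpm).
Differentiating the loop-closure r₂e^{iθ₂}+r₃e^{iθ₃}=r₁+r₄e^{iθ₄} gives r₂ω₂e^{iθ₂}+r₃ω₃e^{iθ₃}=r₄ω₄e^{iθ₄}.
Eliminating the other unknown: ω₄ = r₂ω₂ sin(θ₂−θ₃) / [r₄ sin(θ₄−θ₃)].
Numerator sine = +0.11320; denominator sine = -0.92718.
Result = 0.0343·1.885·(+0.11320) / (0.0677·(-0.92718)) = -0.1166 rad/s; magnitude 0.1166 rad/s.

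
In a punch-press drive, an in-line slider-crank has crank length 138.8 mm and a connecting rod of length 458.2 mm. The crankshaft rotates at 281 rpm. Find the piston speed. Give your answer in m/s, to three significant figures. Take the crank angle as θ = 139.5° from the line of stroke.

2.03

ω = 2π·281/60 = 29.43 rad/s
For an in-line slider-crank, x = r cosθ + √(L² − r² sin²θ), so v = −rω sinθ·[1 + r cosθ/√(L² − r² sin²θ)].
With r = 0.1388 m, L = 0.4582 m, θ = 139.5°: √(L² − r² sin²θ) = 0.44925 m.
v = −0.1388·29.43·0.64945·[1 + 0.1388·-0.76041/0.44925] = -2.0294 m/s.
|v| = 2.0294 m/s.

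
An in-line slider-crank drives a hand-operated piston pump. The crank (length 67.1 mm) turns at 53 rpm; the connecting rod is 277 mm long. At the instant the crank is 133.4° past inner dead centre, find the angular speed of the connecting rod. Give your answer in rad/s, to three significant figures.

ω = 5.55 rad/s (converted from 53 rpm).
The rod makes angle φ with the slider axis where L sinφ = r sinθ; differentiating, L cosφ·φ̇ = r ω cosθ.
L cosφ = √(L² − r² sin²θ) = 0.27268 m.
|ω_rod| = r ω |cosθ| / √(L² − r² sin²θ) = 0.0671·5.55·0.68709/0.27268 = 0.93841 rad/s.

0.938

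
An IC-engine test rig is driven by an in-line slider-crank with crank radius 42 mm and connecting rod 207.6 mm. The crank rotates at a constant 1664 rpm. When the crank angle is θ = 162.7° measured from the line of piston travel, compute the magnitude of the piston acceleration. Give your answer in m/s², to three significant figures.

ω = 2π·1664/60 = 174.3 rad/s
x(θ) = r cosθ + √(L² − r² sin²θ); with ω constant, a = ω²·d²x/dθ².
d²x/dθ² = −r cosθ − r²(cos2θ)/√u − r⁴ sin²2θ/(4u^{3/2}),  u = L² − r² sin²θ = 0.0429418 m².
Substituting r = 0.042 m, L = 0.2076 m, θ = 162.7°: d²x/dθ² = +0.033065 m.
a = ω²·d²x/dθ² = (174.3)²·(+0.033065) = +1004 m/s²;  |a| = 1004 m/s².

1000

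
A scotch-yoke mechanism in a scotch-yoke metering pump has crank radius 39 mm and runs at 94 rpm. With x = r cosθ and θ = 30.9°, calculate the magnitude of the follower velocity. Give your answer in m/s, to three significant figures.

0.197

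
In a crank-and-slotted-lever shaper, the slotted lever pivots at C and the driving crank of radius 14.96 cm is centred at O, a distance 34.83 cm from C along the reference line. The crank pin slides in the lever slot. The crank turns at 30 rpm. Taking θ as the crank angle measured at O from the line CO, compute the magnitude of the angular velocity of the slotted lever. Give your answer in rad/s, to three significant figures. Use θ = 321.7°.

ω = 3.142 rad/s (from 30 rpm).
Crank pin A relative to C: A = (d + r cosθ, r sinθ); lever angle φ = atan2(r sinθ, d + r cosθ).
Differentiating tanφ: φ̇ = rω(d cosθ + r)/(d² + r² + 2dr cosθ).
d² + r² + 2dr cosθ = |CA|² = 0.225476 m²;  d cosθ + r = +0.42294 m.
|ω_lever| = |0.1496·3.142·+0.42294| / 0.225476 = 0.88157 rad/s.

0.882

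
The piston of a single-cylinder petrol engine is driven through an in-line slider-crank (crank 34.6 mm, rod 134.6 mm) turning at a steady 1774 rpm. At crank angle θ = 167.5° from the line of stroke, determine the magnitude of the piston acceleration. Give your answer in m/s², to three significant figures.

886

ω = 2π·1774/60 = 185.8 rad/s
x(θ) = r cosθ + √(L² − r² sin²θ); with ω constant, a = ω²·d²x/dθ².
d²x/dθ² = −r cosθ − r²(cos2θ)/√u − r⁴ sin²2θ/(4u^{3/2}),  u = L² − r² sin²θ = 0.0180611 m².
Substituting r = 0.0346 m, L = 0.1346 m, θ = 167.5°: d²x/dθ² = +0.02568 m.
a = ω²·d²x/dθ² = (185.8)²·(+0.02568) = +886.26 m/s²;  |a| = 886.26 m/s².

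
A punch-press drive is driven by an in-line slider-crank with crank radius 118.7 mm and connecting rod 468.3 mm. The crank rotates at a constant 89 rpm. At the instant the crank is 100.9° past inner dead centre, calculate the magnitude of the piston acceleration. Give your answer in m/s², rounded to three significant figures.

ω = 2π·89/60 = 9.32 rad/s
x(θ) = r cosθ + √(L² − r² sin²θ); with ω constant, a = ω²·d²x/dθ².
d²x/dθ² = −r cosθ − r²(cos2θ)/√u − r⁴ sin²2θ/(4u^{3/2}),  u = L² − r² sin²θ = 0.205719 m².
Substituting r = 0.1187 m, L = 0.4683 m, θ = 100.9°: d²x/dθ² = +0.051215 m.
a = ω²·d²x/dθ² = (9.32)²·(+0.051215) = +4.4487 m/s²;  |a| = 4.4487 m/s².

4.45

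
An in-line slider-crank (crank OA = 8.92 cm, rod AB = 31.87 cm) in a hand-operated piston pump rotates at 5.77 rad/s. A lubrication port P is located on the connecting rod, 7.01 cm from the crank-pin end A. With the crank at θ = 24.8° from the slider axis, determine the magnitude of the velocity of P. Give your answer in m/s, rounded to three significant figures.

ω = 5.77 rad/s.  Crank-pin speed |V_A| = rω = 0.51468 m/s, perpendicular to OA.
Rod angle: sinφ = −(r/L) sinθ ⇒ φ = -6.742°; ω_rod = −rω cosθ/√(L²−r²sin²θ) = -1.4762 rad/s.
V_P = V_A + ω_rod × AP, with AP = 0.0701 m along the rod.
Components: V_Px = −rω sinθ − a·ω_rod·sinφ = -0.22803 m/s;  V_Py = rω cosθ + a·ω_rod·cosφ = +0.36445 m/s.
|V_P| = √(V_Px² + V_Py²) = 0.42991 m/s.

0.430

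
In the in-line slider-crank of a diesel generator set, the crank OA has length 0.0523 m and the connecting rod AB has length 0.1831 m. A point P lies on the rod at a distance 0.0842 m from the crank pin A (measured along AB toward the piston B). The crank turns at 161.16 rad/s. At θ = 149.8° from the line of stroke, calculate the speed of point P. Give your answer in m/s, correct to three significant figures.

5.44

ω = 161.2 rad/s.  Crank-pin speed |V_A| = rω = 8.4287 m/s, perpendicular to OA.
Rod angle: sinφ = −(r/L) sinθ ⇒ φ = -8.261°; ω_rod = −rω cosθ/√(L²−r²sin²θ) = +40.202 rad/s.
V_P = V_A + ω_rod × AP, with AP = 0.0842 m along the rod.
Components: V_Px = −rω sinθ − a·ω_rod·sinφ = -3.7534 m/s;  V_Py = rω cosθ + a·ω_rod·cosφ = -3.9348 m/s.
|V_P| = √(V_Px² + V_Py²) = 5.4379 m/s.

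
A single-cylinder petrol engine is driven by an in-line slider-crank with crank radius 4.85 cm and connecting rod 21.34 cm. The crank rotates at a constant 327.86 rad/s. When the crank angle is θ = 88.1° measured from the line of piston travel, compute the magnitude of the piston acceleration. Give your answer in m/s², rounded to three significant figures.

ω = 327.9 rad/s
x(θ) = r cosθ + √(L² − r² sin²θ); with ω constant, a = ω²·d²x/dθ².
d²x/dθ² = −r cosθ − r²(cos2θ)/√u − r⁴ sin²2θ/(4u^{3/2}),  u = L² − r² sin²θ = 0.0431899 m².
Substituting r = 0.0485 m, L = 0.2134 m, θ = 88.1°: d²x/dθ² = +0.009685 m.
a = ω²·d²x/dθ² = (327.9)²·(+0.009685) = +1041.1 m/s²;  |a| = 1041.1 m/s².

1040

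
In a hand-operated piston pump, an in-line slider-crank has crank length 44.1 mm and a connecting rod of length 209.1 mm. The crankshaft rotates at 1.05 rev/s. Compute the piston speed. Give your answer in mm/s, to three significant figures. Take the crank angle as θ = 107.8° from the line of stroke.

259

ω = 2π·1.05 = 6.597 rad/s
For an in-line slider-crank, x = r cosθ + √(L² − r² sin²θ), so v = −rω sinθ·[1 + r cosθ/√(L² − r² sin²θ)].
With r = 0.0441 m, L = 0.2091 m, θ = 107.8°: √(L² − r² sin²θ) = 0.20484 m.
v = −0.0441·6.597·0.95213·[1 + 0.0441·-0.30570/0.20484] = -0.25878 m/s.
|v| = 0.25878 m/s = 258.78 mm/s.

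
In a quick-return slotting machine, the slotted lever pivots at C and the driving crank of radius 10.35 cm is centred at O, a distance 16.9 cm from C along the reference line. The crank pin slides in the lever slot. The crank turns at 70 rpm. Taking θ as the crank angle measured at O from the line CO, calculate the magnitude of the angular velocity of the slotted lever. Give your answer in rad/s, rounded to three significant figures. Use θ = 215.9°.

2.32

ω = 7.33 rad/s (from 70 rpm).
Crank pin A relative to C: A = (d + r cosθ, r sinθ); lever angle φ = atan2(r sinθ, d + r cosθ).
Differentiating tanφ: φ̇ = rω(d cosθ + r)/(d² + r² + 2dr cosθ).
d² + r² + 2dr cosθ = |CA|² = 0.0109356 m²;  d cosθ + r = -0.033397 m.
|ω_lever| = |0.1035·7.33·-0.033397| / 0.0109356 = 2.317 rad/s.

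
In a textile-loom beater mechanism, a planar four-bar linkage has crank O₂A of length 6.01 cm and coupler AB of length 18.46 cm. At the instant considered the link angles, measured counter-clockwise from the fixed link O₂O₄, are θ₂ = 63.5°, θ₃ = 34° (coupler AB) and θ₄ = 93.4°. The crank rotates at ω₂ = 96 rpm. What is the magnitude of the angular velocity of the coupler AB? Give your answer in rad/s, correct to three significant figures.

ω₂ = 10.05 rad/s (from 96 rpm).
Differentiating the loop-closure r₂e^{iθ₂}+r₃e^{iθ₃}=r₁+r₄e^{iθ₄} gives r₂ω₂e^{iθ₂}+r₃ω₃e^{iθ₃}=r₄ω₄e^{iθ₄}.
Eliminating the other unknown: ω₃ = r₂ω₂ sin(θ₄−θ₂) / [r₃ sin(θ₃−θ₄)].
Numerator sine = +0.49849; denominator sine = -0.86074.
Result = 0.0601·10.05·(+0.49849) / (0.1846·(-0.86074)) = -1.8955 rad/s; magnitude 1.8955 rad/s.

1.90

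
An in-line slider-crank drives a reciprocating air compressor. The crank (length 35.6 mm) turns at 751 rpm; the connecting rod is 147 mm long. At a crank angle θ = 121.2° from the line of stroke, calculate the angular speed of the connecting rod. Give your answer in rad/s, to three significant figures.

ω = 78.64 rad/s (converted from 751 rpm).
The rod makes angle φ with the slider axis where L sinφ = r sinθ; differentiating, L cosφ·φ̇ = r ω cosθ.
L cosφ = √(L² − r² sin²θ) = 0.14381 m.
|ω_rod| = r ω |cosθ| / √(L² − r² sin²θ) = 0.0356·78.64·0.51803/0.14381 = 10.085 rad/s.

10.1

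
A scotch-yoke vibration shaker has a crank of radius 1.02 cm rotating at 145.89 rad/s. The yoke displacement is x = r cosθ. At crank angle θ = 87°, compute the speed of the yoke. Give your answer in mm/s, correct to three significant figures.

ω = 145.9 rad/s
x = r cosθ ⇒ ẋ = −rω sinθ.
|v| = rω|sinθ| = 0.0102·145.9·|sin 87°| = 1.486 m/s = 1486 mm/s.

1490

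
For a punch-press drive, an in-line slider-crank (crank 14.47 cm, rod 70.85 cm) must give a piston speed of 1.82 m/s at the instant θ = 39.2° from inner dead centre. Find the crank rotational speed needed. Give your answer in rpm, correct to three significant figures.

164

For an in-line slider-crank, |v_piston| = rω|sinθ|·[1 + r cosθ/√(L² − r² sin²θ)].
With r = 0.1447 m, L = 0.7085 m, θ = 39.2°: the bracketed kinematic factor |dx/dθ| = 0.10605 m.
ω = v/|dx/dθ| = 1.82/0.10605 = 17.162 rad/s.
N = 60ω/(2π) = 163.88 rpm.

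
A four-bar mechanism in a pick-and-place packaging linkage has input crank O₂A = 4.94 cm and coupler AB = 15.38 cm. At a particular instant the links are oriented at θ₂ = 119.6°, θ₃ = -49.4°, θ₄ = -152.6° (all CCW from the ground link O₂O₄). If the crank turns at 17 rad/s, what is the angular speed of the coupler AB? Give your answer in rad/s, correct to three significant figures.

5.60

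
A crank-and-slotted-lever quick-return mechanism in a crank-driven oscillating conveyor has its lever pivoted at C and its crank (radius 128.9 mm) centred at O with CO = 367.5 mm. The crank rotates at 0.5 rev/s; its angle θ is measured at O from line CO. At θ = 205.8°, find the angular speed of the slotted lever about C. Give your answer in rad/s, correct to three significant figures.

ω = 3.142 rad/s (from 0.5 rev/s).
Crank pin A relative to C: A = (d + r cosθ, r sinθ); lever angle φ = atan2(r sinθ, d + r cosθ).
Differentiating tanφ: φ̇ = rω(d cosθ + r)/(d² + r² + 2dr cosθ).
d² + r² + 2dr cosθ = |CA|² = 0.0663739 m²;  d cosθ + r = -0.20197 m.
|ω_lever| = |0.1289·3.142·-0.20197| / 0.0663739 = 1.2322 rad/s.

1.23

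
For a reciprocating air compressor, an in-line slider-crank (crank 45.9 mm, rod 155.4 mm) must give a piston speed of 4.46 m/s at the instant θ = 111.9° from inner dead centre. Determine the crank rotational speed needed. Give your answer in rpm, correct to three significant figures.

1130

For an in-line slider-crank, |v_piston| = rω|sinθ|·[1 + r cosθ/√(L² − r² sin²θ)].
With r = 0.0459 m, L = 0.1554 m, θ = 111.9°: the bracketed kinematic factor |dx/dθ| = 0.037709 m.
ω = v/|dx/dθ| = 4.46/0.037709 = 118.27 rad/s.
N = 60ω/(2π) = 1129.4 rpm.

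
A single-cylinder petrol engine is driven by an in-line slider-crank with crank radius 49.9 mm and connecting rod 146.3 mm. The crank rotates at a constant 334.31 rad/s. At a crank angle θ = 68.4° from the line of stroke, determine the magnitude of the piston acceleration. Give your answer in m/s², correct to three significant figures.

ω = 334.3 rad/s
x(θ) = r cosθ + √(L² − r² sin²θ); with ω constant, a = ω²·d²x/dθ².
d²x/dθ² = −r cosθ − r²(cos2θ)/√u − r⁴ sin²2θ/(4u^{3/2}),  u = L² − r² sin²θ = 0.0192511 m².
Substituting r = 0.0499 m, L = 0.1463 m, θ = 68.4°: d²x/dθ² = -0.0055591 m.
a = ω²·d²x/dθ² = (334.3)²·(-0.0055591) = -621.3 m/s²;  |a| = 621.3 m/s².

621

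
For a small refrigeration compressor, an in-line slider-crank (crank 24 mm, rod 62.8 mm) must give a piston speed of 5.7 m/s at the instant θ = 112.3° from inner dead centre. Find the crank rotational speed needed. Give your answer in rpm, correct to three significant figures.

For an in-line slider-crank, |v_piston| = rω|sinθ|·[1 + r cosθ/√(L² − r² sin²θ)].
With r = 0.024 m, L = 0.0628 m, θ = 112.3°: the bracketed kinematic factor |dx/dθ| = 0.018763 m.
ω = v/|dx/dθ| = 5.7/0.018763 = 303.8 rad/s.
N = 60ω/(2π) = 2901 rpm.

2900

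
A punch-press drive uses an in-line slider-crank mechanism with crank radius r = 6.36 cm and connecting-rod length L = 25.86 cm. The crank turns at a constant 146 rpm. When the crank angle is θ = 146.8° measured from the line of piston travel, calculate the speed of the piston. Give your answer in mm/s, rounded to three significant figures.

422

ω = 2π·146/60 = 15.29 rad/s
For an in-line slider-crank, x = r cosθ + √(L² − r² sin²θ), so v = −rω sinθ·[1 + r cosθ/√(L² − r² sin²θ)].
With r = 0.0636 m, L = 0.2586 m, θ = 146.8°: √(L² − r² sin²θ) = 0.25624 m.
v = −0.0636·15.29·0.54756·[1 + 0.0636·-0.83676/0.25624] = -0.42186 m/s.
|v| = 0.42186 m/s = 421.86 mm/s.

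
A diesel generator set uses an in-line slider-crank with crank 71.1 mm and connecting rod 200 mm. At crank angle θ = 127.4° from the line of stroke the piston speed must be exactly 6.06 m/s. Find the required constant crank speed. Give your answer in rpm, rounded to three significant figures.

1320

For an in-line slider-crank, |v_piston| = rω|sinθ|·[1 + r cosθ/√(L² − r² sin²θ)].
With r = 0.0711 m, L = 0.2 m, θ = 127.4°: the bracketed kinematic factor |dx/dθ| = 0.043769 m.
ω = v/|dx/dθ| = 6.06/0.043769 = 138.45 rad/s.
N = 60ω/(2π) = 1322.1 rpm.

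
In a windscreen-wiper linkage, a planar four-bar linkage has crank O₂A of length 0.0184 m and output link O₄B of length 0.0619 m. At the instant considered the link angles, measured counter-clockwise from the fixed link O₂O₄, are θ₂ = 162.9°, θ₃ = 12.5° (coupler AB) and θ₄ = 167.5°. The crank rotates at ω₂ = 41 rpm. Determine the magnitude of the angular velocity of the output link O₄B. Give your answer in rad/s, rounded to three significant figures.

1.49

ω₂ = 4.294 rad/s (from 41 rpm).
Differentiating the loop-closure r₂e^{iθ₂}+r₃e^{iθ₃}=r₁+r₄e^{iθ₄} gives r₂ω₂e^{iθ₂}+r₃ω₃e^{iθ₃}=r₄ω₄e^{iθ₄}.
Eliminating the other unknown: ω₄ = r₂ω₂ sin(θ₂−θ₃) / [r₄ sin(θ₄−θ₃)].
Numerator sine = +0.49394; denominator sine = +0.42262.
Result = 0.0184·4.294·(+0.49394) / (0.0619·(+0.42262)) = +1.4917 rad/s; magnitude 1.4917 rad/s.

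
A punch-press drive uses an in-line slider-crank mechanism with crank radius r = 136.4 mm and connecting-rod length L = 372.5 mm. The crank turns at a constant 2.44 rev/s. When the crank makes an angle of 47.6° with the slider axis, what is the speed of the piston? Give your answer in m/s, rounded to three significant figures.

1.94

ω = 2π·2.44 = 15.33 rad/s
For an in-line slider-crank, x = r cosθ + √(L² − r² sin²θ), so v = −rω sinθ·[1 + r cosθ/√(L² − r² sin²θ)].
With r = 0.1364 m, L = 0.3725 m, θ = 47.6°: √(L² − r² sin²θ) = 0.35862 m.
v = −0.1364·15.33·0.73846·[1 + 0.1364·0.67430/0.35862] = -1.9403 m/s.
|v| = 1.9403 m/s.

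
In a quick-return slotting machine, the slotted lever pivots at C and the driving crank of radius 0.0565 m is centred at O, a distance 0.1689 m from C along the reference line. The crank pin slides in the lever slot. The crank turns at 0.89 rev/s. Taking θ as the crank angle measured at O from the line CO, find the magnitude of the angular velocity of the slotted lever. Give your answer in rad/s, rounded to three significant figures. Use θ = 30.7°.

ω = 5.592 rad/s (from 0.89 rev/s).
Crank pin A relative to C: A = (d + r cosθ, r sinθ); lever angle φ = atan2(r sinθ, d + r cosθ).
Differentiating tanφ: φ̇ = rω(d cosθ + r)/(d² + r² + 2dr cosθ).
d² + r² + 2dr cosθ = |CA|² = 0.0481303 m²;  d cosθ + r = +0.20173 m.
|ω_lever| = |0.0565·5.592·+0.20173| / 0.0481303 = 1.3242 rad/s.

1.32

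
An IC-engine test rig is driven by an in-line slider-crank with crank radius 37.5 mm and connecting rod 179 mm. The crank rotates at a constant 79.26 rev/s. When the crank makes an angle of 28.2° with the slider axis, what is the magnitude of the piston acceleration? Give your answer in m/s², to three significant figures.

9300

ω = 2π·79.3 = 498 rad/s
x(θ) = r cosθ + √(L² − r² sin²θ); with ω constant, a = ω²·d²x/dθ².
d²x/dθ² = −r cosθ − r²(cos2θ)/√u − r⁴ sin²2θ/(4u^{3/2}),  u = L² − r² sin²θ = 0.031727 m².
Substituting r = 0.0375 m, L = 0.179 m, θ = 28.2°: d²x/dθ² = -0.037479 m.
a = ω²·d²x/dθ² = (498)²·(-0.037479) = -9295 m/s²;  |a| = 9295 m/s².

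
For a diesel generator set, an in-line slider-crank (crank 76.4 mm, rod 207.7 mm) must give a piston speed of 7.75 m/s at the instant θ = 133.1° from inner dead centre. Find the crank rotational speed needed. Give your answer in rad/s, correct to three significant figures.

For an in-line slider-crank, |v_piston| = rω|sinθ|·[1 + r cosθ/√(L² − r² sin²θ)].
With r = 0.0764 m, L = 0.2077 m, θ = 133.1°: the bracketed kinematic factor |dx/dθ| = 0.041229 m.
ω = v/|dx/dθ| = 7.75/0.041229 = 187.97 rad/s.

188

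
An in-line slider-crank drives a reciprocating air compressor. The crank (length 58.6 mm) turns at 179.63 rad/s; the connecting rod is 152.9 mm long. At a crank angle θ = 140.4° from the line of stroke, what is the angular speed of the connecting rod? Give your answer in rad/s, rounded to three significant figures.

54.7

ω = 179.6 rad/s
The rod makes angle φ with the slider axis where L sinφ = r sinθ; differentiating, L cosφ·φ̇ = r ω cosθ.
L cosφ = √(L² − r² sin²θ) = 0.14827 m.
|ω_rod| = r ω |cosθ| / √(L² − r² sin²θ) = 0.0586·179.6·0.77051/0.14827 = 54.703 rad/s.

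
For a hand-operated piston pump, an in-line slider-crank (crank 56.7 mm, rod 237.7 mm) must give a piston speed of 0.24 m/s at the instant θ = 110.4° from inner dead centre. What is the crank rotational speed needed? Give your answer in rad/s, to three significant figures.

4.94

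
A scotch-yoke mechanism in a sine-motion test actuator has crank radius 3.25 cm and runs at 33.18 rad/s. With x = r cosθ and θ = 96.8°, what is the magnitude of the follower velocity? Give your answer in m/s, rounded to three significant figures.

1.07

ω = 33.18 rad/s
x = r cosθ ⇒ ẋ = −rω sinθ.
|v| = rω|sinθ| = 0.0325·33.18·|sin 96.8°| = 1.0708 m/s.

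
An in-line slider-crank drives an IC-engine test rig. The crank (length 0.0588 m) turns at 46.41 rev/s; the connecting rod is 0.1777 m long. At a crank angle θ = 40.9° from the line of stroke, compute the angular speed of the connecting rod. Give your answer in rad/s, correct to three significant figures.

74.7

ω = 291.6 rad/s (converted from 46.41 rev/s).
The rod makes angle φ with the slider axis where L sinφ = r sinθ; differentiating, L cosφ·φ̇ = r ω cosθ.
L cosφ = √(L² − r² sin²θ) = 0.17348 m.
|ω_rod| = r ω |cosθ| / √(L² − r² sin²θ) = 0.0588·291.6·0.75585/0.17348 = 74.706 rad/s.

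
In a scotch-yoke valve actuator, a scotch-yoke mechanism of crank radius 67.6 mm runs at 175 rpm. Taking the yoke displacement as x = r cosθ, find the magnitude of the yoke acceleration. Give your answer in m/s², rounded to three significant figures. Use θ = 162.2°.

21.6

ω = 18.33 rad/s (from 175 rpm).
x = r cosθ ⇒ ẍ = −rω² cosθ (ω constant).
|a| = rω²|cosθ| = 0.0676·(18.33)²·|cos 162.2°| = 21.616 m/s².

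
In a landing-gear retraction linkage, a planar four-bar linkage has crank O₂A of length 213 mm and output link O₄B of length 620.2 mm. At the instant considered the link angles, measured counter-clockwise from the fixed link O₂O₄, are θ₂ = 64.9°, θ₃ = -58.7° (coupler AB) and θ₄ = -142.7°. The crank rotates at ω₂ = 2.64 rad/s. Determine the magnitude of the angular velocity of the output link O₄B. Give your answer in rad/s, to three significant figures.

ω₂ = 2.64 rad/s
Differentiating the loop-closure r₂e^{iθ₂}+r₃e^{iθ₃}=r₁+r₄e^{iθ₄} gives r₂ω₂e^{iθ₂}+r₃ω₃e^{iθ₃}=r₄ω₄e^{iθ₄}.
Eliminating the other unknown: ω₄ = r₂ω₂ sin(θ₂−θ₃) / [r₄ sin(θ₄−θ₃)].
Numerator sine = +0.83292; denominator sine = -0.99452.
Result = 0.213·2.64·(+0.83292) / (0.6202·(-0.99452)) = -0.75935 rad/s; magnitude 0.75935 rad/s.

0.759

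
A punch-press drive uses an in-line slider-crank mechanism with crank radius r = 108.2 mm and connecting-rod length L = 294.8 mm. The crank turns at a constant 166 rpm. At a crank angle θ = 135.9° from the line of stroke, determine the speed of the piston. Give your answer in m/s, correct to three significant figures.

ω = 2π·166/60 = 17.38 rad/s
For an in-line slider-crank, x = r cosθ + √(L² − r² sin²θ), so v = −rω sinθ·[1 + r cosθ/√(L² − r² sin²θ)].
With r = 0.1082 m, L = 0.2948 m, θ = 135.9°: √(L² − r² sin²θ) = 0.28502 m.
v = −0.1082·17.38·0.69591·[1 + 0.1082·-0.71813/0.28502] = -0.9521 m/s.
|v| = 0.9521 m/s.

0.952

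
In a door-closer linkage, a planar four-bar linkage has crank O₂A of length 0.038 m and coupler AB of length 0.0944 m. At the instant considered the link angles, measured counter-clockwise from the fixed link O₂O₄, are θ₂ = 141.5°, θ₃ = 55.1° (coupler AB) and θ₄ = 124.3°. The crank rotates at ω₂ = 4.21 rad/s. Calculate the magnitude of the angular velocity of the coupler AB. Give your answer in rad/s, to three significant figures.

0.536

ω₂ = 4.21 rad/s
Differentiating the loop-closure r₂e^{iθ₂}+r₃e^{iθ₃}=r₁+r₄e^{iθ₄} gives r₂ω₂e^{iθ₂}+r₃ω₃e^{iθ₃}=r₄ω₄e^{iθ₄}.
Eliminating the other unknown: ω₃ = r₂ω₂ sin(θ₄−θ₂) / [r₃ sin(θ₃−θ₄)].
Numerator sine = -0.29571; denominator sine = -0.93483.
Result = 0.038·4.21·(-0.29571) / (0.0944·(-0.93483)) = +0.53608 rad/s; magnitude 0.53608 rad/s.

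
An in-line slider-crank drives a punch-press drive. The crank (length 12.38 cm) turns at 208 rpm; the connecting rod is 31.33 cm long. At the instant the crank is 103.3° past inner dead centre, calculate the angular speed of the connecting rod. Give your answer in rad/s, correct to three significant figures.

2.14

ω = 21.78 rad/s (converted from 208 rpm).
The rod makes angle φ with the slider axis where L sinφ = r sinθ; differentiating, L cosφ·φ̇ = r ω cosθ.
L cosφ = √(L² − r² sin²θ) = 0.28921 m.
|ω_rod| = r ω |cosθ| / √(L² − r² sin²θ) = 0.1238·21.78·0.23005/0.28921 = 2.145 rad/s.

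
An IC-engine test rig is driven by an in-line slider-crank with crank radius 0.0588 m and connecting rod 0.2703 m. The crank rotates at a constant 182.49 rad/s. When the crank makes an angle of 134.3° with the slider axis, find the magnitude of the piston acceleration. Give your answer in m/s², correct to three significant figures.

1370

ω = 182.5 rad/s
x(θ) = r cosθ + √(L² − r² sin²θ); with ω constant, a = ω²·d²x/dθ².
d²x/dθ² = −r cosθ − r²(cos2θ)/√u − r⁴ sin²2θ/(4u^{3/2}),  u = L² − r² sin²θ = 0.0712911 m².
Substituting r = 0.0588 m, L = 0.2703 m, θ = 134.3°: d²x/dθ² = +0.041226 m.
a = ω²·d²x/dθ² = (182.5)²·(+0.041226) = +1372.9 m/s²;  |a| = 1372.9 m/s².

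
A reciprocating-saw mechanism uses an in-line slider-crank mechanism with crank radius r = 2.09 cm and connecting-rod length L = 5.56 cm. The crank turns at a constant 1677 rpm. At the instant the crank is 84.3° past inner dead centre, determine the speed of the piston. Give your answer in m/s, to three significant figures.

ω = 2π·1677/60 = 175.6 rad/s
For an in-line slider-crank, x = r cosθ + √(L² − r² sin²θ), so v = −rω sinθ·[1 + r cosθ/√(L² − r² sin²θ)].
With r = 0.0209 m, L = 0.0556 m, θ = 84.3°: √(L² − r² sin²θ) = 0.051564 m.
v = −0.0209·175.6·0.99506·[1 + 0.0209·0.09932/0.051564] = -3.7992 m/s.
|v| = 3.7992 m/s.

3.80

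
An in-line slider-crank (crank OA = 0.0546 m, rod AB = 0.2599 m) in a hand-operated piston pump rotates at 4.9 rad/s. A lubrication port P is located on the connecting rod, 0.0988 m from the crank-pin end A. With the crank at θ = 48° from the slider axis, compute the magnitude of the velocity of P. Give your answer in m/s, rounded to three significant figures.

0.237

ω = 4.9 rad/s.  Crank-pin speed |V_A| = rω = 0.26754 m/s, perpendicular to OA.
Rod angle: sinφ = −(r/L) sinθ ⇒ φ = -8.982°; ω_rod = −rω cosθ/√(L²−r²sin²θ) = -0.69735 rad/s.
V_P = V_A + ω_rod × AP, with AP = 0.0988 m along the rod.
Components: V_Px = −rω sinθ − a·ω_rod·sinφ = -0.20958 m/s;  V_Py = rω cosθ + a·ω_rod·cosφ = +0.11097 m/s.
|V_P| = √(V_Px² + V_Py²) = 0.23714 m/s.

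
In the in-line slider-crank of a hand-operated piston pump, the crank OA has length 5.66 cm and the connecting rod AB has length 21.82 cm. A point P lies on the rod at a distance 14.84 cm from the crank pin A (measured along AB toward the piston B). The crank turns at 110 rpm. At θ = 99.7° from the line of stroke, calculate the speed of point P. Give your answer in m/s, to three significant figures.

ω = 11.52 rad/s.  Crank-pin speed |V_A| = rω = 0.65199 m/s, perpendicular to OA.
Rod angle: sinφ = −(r/L) sinθ ⇒ φ = -14.814°; ω_rod = −rω cosθ/√(L²−r²sin²θ) = +0.52076 rad/s.
V_P = V_A + ω_rod × AP, with AP = 0.1484 m along the rod.
Components: V_Px = −rω sinθ − a·ω_rod·sinφ = -0.6229 m/s;  V_Py = rω cosθ + a·ω_rod·cosφ = -0.035141 m/s.
|V_P| = √(V_Px² + V_Py²) = 0.62389 m/s.

0.624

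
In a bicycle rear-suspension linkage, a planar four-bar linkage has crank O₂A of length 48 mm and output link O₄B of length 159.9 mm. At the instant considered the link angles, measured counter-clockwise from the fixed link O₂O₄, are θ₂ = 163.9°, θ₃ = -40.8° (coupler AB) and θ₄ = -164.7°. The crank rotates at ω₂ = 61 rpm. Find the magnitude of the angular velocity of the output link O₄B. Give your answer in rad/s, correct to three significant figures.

ω₂ = 6.388 rad/s (from 61 rpm).
Differentiating the loop-closure r₂e^{iθ₂}+r₃e^{iθ₃}=r₁+r₄e^{iθ₄} gives r₂ω₂e^{iθ₂}+r₃ω₃e^{iθ₃}=r₄ω₄e^{iθ₄}.
Eliminating the other unknown: ω₄ = r₂ω₂ sin(θ₂−θ₃) / [r₄ sin(θ₄−θ₃)].
Numerator sine = -0.41787; denominator sine = -0.83001.
Result = 0.048·6.388·(-0.41787) / (0.1599·(-0.83001)) = +0.96539 rad/s; magnitude 0.96539 rad/s.

0.965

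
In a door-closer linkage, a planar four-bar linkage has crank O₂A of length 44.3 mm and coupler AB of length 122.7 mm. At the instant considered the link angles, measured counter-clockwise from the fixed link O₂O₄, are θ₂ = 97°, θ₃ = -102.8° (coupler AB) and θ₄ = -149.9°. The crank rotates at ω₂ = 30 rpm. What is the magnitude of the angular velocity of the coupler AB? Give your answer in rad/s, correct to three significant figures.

ω₂ = 3.142 rad/s (from 30 rpm).
Differentiating the loop-closure r₂e^{iθ₂}+r₃e^{iθ₃}=r₁+r₄e^{iθ₄} gives r₂ω₂e^{iθ₂}+r₃ω₃e^{iθ₃}=r₄ω₄e^{iθ₄}.
Eliminating the other unknown: ω₃ = r₂ω₂ sin(θ₄−θ₂) / [r₃ sin(θ₃−θ₄)].
Numerator sine = +0.91982; denominator sine = +0.73254.
Result = 0.0443·3.142·(+0.91982) / (0.1227·(+0.73254)) = +1.4242 rad/s; magnitude 1.4242 rad/s.

1.42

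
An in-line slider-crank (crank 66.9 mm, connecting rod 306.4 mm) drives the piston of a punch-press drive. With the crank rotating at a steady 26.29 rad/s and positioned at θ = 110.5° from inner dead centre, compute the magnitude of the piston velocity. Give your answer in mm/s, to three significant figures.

ω = 26.29 rad/s
For an in-line slider-crank, x = r cosθ + √(L² − r² sin²θ), so v = −rω sinθ·[1 + r cosθ/√(L² − r² sin²θ)].
With r = 0.0669 m, L = 0.3064 m, θ = 110.5°: √(L² − r² sin²θ) = 0.29992 m.
v = −0.0669·26.29·0.93667·[1 + 0.0669·-0.35021/0.29992] = -1.5187 m/s.
|v| = 1.5187 m/s = 1518.7 mm/s.

1520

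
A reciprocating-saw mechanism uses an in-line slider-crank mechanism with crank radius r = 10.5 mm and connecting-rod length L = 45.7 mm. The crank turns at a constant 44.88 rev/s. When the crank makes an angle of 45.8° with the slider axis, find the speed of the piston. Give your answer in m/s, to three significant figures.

ω = 2π·44.9 = 282 rad/s
For an in-line slider-crank, x = r cosθ + √(L² − r² sin²θ), so v = −rω sinθ·[1 + r cosθ/√(L² − r² sin²θ)].
With r = 0.0105 m, L = 0.0457 m, θ = 45.8°: √(L² − r² sin²θ) = 0.045076 m.
v = −0.0105·282·0.71691·[1 + 0.0105·0.69717/0.045076] = -2.4674 m/s.
|v| = 2.4674 m/s.

2.47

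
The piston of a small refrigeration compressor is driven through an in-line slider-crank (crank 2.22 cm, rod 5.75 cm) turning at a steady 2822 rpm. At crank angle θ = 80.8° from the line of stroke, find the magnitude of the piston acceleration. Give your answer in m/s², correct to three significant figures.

ω = 2π·2822/60 = 295.5 rad/s
x(θ) = r cosθ + √(L² − r² sin²θ); with ω constant, a = ω²·d²x/dθ².
d²x/dθ² = −r cosθ − r²(cos2θ)/√u − r⁴ sin²2θ/(4u^{3/2}),  u = L² − r² sin²θ = 0.00282601 m².
Substituting r = 0.0222 m, L = 0.0575 m, θ = 80.8°: d²x/dθ² = +0.0052072 m.
a = ω²·d²x/dθ² = (295.5)²·(+0.0052072) = +454.76 m/s²;  |a| = 454.76 m/s².

455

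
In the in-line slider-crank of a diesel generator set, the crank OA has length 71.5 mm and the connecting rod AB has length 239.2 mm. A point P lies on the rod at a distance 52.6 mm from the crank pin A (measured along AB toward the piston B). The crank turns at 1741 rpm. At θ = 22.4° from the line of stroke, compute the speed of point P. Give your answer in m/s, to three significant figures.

ω = 182.3 rad/s.  Crank-pin speed |V_A| = rω = 13.036 m/s, perpendicular to OA.
Rod angle: sinφ = −(r/L) sinθ ⇒ φ = -6.541°; ω_rod = −rω cosθ/√(L²−r²sin²θ) = -50.715 rad/s.
V_P = V_A + ω_rod × AP, with AP = 0.0526 m along the rod.
Components: V_Px = −rω sinθ − a·ω_rod·sinφ = -5.2714 m/s;  V_Py = rω cosθ + a·ω_rod·cosφ = +9.4018 m/s.
|V_P| = √(V_Px² + V_Py²) = 10.779 m/s.

10.8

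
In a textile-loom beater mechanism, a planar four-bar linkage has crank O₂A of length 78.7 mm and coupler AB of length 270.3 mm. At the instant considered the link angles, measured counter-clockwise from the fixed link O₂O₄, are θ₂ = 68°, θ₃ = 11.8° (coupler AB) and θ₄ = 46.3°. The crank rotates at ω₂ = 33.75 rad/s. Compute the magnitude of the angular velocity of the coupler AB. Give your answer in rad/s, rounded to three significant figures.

ω₂ = 33.75 rad/s
Differentiating the loop-closure r₂e^{iθ₂}+r₃e^{iθ₃}=r₁+r₄e^{iθ₄} gives r₂ω₂e^{iθ₂}+r₃ω₃e^{iθ₃}=r₄ω₄e^{iθ₄}.
Eliminating the other unknown: ω₃ = r₂ω₂ sin(θ₄−θ₂) / [r₃ sin(θ₃−θ₄)].
Numerator sine = -0.36975; denominator sine = -0.56641.
Result = 0.0787·33.75·(-0.36975) / (0.2703·(-0.56641)) = +6.4147 rad/s; magnitude 6.4147 rad/s.

6.41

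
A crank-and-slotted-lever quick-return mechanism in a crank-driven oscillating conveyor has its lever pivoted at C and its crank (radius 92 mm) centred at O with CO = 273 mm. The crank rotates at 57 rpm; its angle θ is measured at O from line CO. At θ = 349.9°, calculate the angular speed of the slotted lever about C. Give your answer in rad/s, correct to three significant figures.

ω = 5.969 rad/s (from 57 rpm).
Crank pin A relative to C: A = (d + r cosθ, r sinθ); lever angle φ = atan2(r sinθ, d + r cosθ).
Differentiating tanφ: φ̇ = rω(d cosθ + r)/(d² + r² + 2dr cosθ).
d² + r² + 2dr cosθ = |CA|² = 0.132447 m²;  d cosθ + r = +0.36077 m.
|ω_lever| = |0.092·5.969·+0.36077| / 0.132447 = 1.4958 rad/s.

1.50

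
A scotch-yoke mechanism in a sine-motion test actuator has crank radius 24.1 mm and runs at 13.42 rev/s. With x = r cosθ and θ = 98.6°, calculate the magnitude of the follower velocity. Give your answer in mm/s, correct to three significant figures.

2010

ω = 84.32 rad/s (from 13.42 rev/s).
x = r cosθ ⇒ ẋ = −rω sinθ.
|v| = rω|sinθ| = 0.0241·84.32·|sin 98.6°| = 2.0093 m/s = 2009.3 mm/s.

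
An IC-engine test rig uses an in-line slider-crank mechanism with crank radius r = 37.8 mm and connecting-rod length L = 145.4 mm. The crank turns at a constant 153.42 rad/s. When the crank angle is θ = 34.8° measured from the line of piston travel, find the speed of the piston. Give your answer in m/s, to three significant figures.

ω = 153.4 rad/s
For an in-line slider-crank, x = r cosθ + √(L² − r² sin²θ), so v = −rω sinθ·[1 + r cosθ/√(L² − r² sin²θ)].
With r = 0.0378 m, L = 0.1454 m, θ = 34.8°: √(L² − r² sin²θ) = 0.14379 m.
v = −0.0378·153.4·0.57071·[1 + 0.0378·0.82115/0.14379] = -4.0242 m/s.
|v| = 4.0242 m/s.

4.02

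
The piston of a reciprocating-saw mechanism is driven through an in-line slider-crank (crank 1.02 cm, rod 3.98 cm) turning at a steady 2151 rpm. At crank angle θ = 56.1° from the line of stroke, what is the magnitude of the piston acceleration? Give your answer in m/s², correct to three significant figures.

239

ω = 2π·2151/60 = 225.3 rad/s
x(θ) = r cosθ + √(L² − r² sin²θ); with ω constant, a = ω²·d²x/dθ².
d²x/dθ² = −r cosθ − r²(cos2θ)/√u − r⁴ sin²2θ/(4u^{3/2}),  u = L² − r² sin²θ = 0.00151236 m².
Substituting r = 0.0102 m, L = 0.0398 m, θ = 56.1°: d²x/dθ² = -0.0047176 m.
a = ω²·d²x/dθ² = (225.3)²·(-0.0047176) = -239.36 m/s²;  |a| = 239.36 m/s².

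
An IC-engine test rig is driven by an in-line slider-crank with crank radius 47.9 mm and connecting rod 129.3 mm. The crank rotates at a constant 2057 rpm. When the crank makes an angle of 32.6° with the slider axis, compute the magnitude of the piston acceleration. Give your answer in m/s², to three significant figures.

2250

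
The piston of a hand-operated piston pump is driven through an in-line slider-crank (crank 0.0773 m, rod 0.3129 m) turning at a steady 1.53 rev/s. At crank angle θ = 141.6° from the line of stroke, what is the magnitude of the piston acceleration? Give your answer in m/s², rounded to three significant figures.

ω = 2π·1.53 = 9.613 rad/s
x(θ) = r cosθ + √(L² − r² sin²θ); with ω constant, a = ω²·d²x/dθ².
d²x/dθ² = −r cosθ − r²(cos2θ)/√u − r⁴ sin²2θ/(4u^{3/2}),  u = L² − r² sin²θ = 0.095601 m².
Substituting r = 0.0773 m, L = 0.3129 m, θ = 141.6°: d²x/dθ² = +0.05588 m.
a = ω²·d²x/dθ² = (9.613)²·(+0.05588) = +5.1642 m/s²;  |a| = 5.1642 m/s².

5.16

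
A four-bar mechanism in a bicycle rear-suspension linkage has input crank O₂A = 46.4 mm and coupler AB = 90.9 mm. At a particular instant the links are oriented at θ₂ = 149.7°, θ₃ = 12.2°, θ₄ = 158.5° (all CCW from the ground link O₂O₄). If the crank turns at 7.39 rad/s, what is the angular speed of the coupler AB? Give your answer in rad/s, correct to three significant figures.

ω₂ = 7.39 rad/s
Differentiating the loop-closure r₂e^{iθ₂}+r₃e^{iθ₃}=r₁+r₄e^{iθ₄} gives r₂ω₂e^{iθ₂}+r₃ω₃e^{iθ₃}=r₄ω₄e^{iθ₄}.
Eliminating the other unknown: ω₃ = r₂ω₂ sin(θ₄−θ₂) / [r₃ sin(θ₃−θ₄)].
Numerator sine = +0.15299; denominator sine = -0.55484.
Result = 0.0464·7.39·(+0.15299) / (0.0909·(-0.55484)) = -1.0401 rad/s; magnitude 1.0401 rad/s.

1.04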